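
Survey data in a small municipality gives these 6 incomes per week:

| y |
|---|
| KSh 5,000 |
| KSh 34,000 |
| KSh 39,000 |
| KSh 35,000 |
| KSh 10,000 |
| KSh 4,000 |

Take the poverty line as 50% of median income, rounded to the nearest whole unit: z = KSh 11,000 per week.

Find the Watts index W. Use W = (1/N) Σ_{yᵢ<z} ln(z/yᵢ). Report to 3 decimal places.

Below the line: KSh 4,000, KSh 5,000, KSh 10,000 (q = 3 of N = 6).
Log shortfalls: ln(11000/4000) = 1.0116; ln(11000/5000) = 0.7885; ln(11000/10000) = 0.0953.
W = 1.895368 / 6 = 0.316.

0.316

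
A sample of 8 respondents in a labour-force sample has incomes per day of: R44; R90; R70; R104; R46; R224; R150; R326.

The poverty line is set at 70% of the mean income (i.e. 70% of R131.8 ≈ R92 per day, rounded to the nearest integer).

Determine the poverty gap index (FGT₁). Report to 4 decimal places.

Incomes under z: R44, R46, R70, R90 (q = 4 of N = 8).
Shortfall ratios: (92−44)/92 = 0.5217; (92−46)/92 = 0.5000; (92−70)/92 = 0.2391; (92−90)/92 = 0.0217.
Sum of shortfalls = 1.282609; P₁ averages over all N: 1.282609 / 8 = 0.1603.

0.1603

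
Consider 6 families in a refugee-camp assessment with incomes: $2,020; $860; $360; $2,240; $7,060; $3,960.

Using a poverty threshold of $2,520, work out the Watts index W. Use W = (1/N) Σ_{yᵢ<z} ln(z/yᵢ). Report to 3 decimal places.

Incomes under z: $360, $860, $2,020, $2,240 (q = 4 of N = 6).
Log gaps: ln(2520/360) = 1.9459; ln(2520/860) = 1.0751; ln(2520/2020) = 0.2212; ln(2520/2240) = 0.1178.
W = 3.359936 / 6 = 0.560.

0.560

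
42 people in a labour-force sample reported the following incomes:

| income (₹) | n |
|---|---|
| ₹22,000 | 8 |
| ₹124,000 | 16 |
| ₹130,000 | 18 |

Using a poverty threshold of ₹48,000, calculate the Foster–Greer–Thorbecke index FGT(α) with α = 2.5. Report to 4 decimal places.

Below z: 8×₹22,000 (q = 8 of N = 42).
Shortfall ratios: (48000−22000)/48000 = 0.5417 (×8).
Raised to α = 2.5: 0.21594 (×8).
Sum = 1.727509; FGT(2.5) = 1.727509 / 42 = 0.0411.

0.0411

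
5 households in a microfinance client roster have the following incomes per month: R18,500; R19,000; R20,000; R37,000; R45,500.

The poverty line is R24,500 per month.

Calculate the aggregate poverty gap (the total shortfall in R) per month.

Incomes under z: R18,500, R19,000, R20,000 (q = 3 of N = 5).
Individual gaps: 24500−18500 = 6000; 24500−19000 = 5500; 24500−20000 = 4500.
Aggregate gap = R16,000.

R16,000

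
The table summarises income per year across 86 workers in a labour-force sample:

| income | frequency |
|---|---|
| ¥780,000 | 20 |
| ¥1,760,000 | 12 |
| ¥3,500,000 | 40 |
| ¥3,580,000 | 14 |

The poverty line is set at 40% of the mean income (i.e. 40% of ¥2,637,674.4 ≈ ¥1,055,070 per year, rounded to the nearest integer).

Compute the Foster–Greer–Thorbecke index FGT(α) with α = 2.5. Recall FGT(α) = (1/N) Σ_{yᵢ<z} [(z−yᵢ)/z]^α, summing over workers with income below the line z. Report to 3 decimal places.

Incomes under z: 20×¥780,000 (q = 20 of N = 86).
Normalized shortfalls: (1055070−780000)/1055070 = 0.2607 (×20).
Raised to α = 2.5: 0.03471 (×20).
Sum = 0.694121; FGT(2.5) = 0.694121 / 86 = 0.008.

0.008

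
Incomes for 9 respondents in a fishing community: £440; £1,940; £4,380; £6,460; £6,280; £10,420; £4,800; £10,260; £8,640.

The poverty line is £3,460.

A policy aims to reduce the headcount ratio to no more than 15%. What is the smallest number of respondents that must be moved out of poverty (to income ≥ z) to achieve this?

Currently q = 2 of N = 9 are below the line (H = 0.222).
A headcount ratio of at most 15% allows at most ⌊0.15 × 9⌋ = 1 poor respondents.
So at least 2 − 1 = 1 must be lifted.

1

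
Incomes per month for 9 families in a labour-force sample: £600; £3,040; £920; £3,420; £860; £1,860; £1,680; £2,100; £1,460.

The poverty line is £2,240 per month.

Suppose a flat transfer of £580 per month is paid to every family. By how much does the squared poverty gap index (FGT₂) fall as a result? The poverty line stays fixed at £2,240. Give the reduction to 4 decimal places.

Before: below the line — £600, £860, £920, £1,460, £1,680, £1,860, £2,100; squared poverty gap index (FGT₂) = 0.164364.
After the £580 transfer: below the line — £1,180, £1,440, £1,500, £2,040; squared poverty gap index (FGT₂) = 0.052066.
Reduction = 0.164364 − 0.052066 = 0.1123.

0.1123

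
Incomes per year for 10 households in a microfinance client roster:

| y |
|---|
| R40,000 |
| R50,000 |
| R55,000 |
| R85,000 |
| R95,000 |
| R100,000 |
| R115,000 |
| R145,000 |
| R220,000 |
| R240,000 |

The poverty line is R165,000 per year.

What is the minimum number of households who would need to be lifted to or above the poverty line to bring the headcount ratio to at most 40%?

8 of the 10 households are poor, so H = 8/10 = 0.800.
A headcount ratio of at most 40% allows at most ⌊0.40 × 10⌋ = 4 poor households.
So at least 8 − 4 = 4 must be lifted.

4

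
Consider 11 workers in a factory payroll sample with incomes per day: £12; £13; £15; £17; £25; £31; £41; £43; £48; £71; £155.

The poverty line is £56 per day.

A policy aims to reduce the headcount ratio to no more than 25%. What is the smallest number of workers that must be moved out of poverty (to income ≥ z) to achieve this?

7

Currently q = 9 of N = 11 are below the line (H = 0.818).
A headcount ratio of at most 25% allows at most ⌊0.25 × 11⌋ = 2 poor workers.
So at least 9 − 2 = 7 must be lifted.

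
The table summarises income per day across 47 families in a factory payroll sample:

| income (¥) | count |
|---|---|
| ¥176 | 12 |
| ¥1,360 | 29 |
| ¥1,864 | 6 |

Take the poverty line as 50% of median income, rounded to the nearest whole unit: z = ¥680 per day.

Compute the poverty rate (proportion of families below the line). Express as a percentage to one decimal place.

25.5%

12 of the 47 families have income below ¥680.
H = 12/47 = 25.5%.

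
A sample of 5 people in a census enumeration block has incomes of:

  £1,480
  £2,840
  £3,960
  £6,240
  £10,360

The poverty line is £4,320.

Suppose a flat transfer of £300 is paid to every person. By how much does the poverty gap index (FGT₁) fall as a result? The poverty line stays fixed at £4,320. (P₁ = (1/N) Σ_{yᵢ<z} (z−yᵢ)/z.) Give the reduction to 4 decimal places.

0.0417

Before: below the line — £1,480, £2,840, £3,960; poverty gap index (FGT₁) = 0.216667.
After the £300 transfer: below the line — £1,780, £3,140, £4,260; poverty gap index (FGT₁) = 0.175000.
Reduction = 0.216667 − 0.175000 = 0.0417.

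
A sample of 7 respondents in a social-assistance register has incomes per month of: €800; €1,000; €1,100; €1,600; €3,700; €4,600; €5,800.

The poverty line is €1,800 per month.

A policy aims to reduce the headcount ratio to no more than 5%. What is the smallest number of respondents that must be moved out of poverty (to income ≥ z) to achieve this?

Currently q = 4 of N = 7 are below the line (H = 0.571).
A headcount ratio of at most 5% allows at most ⌊0.05 × 7⌋ = 0 poor respondents.
So at least 4 − 0 = 4 must be lifted.

4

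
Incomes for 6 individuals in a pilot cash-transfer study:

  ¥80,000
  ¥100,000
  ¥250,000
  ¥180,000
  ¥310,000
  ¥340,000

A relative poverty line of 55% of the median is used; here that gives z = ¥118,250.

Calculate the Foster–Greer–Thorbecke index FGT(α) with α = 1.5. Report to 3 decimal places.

Below the line: ¥80,000, ¥100,000 (q = 2 of N = 6).
Shortfall ratios: (118250−80000)/118250 = 0.3235; (118250−100000)/118250 = 0.1543.
Raised to α = 1.5: 0.18397; 0.06063.
Sum = 0.244600; FGT(1.5) = 0.244600 / 6 = 0.041.

0.041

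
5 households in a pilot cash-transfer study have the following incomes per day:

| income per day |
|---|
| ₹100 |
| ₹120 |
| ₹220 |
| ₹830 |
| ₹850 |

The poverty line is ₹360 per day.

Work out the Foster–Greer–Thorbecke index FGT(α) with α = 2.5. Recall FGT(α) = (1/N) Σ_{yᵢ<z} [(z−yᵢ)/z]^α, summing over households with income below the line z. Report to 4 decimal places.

Below z: ₹100, ₹120, ₹220 (q = 3 of N = 5).
Shortfall ratios: (360−100)/360 = 0.7222; (360−120)/360 = 0.6667; (360−220)/360 = 0.3889.
Raised to α = 2.5: 0.44328; 0.36289; 0.09431.
Sum = 0.900478; FGT(2.5) = 0.900478 / 5 = 0.1801.

0.1801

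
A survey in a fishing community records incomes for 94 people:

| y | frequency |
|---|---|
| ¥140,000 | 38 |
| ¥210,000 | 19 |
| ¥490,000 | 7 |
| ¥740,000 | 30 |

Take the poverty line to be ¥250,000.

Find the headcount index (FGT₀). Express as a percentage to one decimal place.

57 of the 94 people have income below ¥250,000.
H = 57/94 = 60.6%.

60.6%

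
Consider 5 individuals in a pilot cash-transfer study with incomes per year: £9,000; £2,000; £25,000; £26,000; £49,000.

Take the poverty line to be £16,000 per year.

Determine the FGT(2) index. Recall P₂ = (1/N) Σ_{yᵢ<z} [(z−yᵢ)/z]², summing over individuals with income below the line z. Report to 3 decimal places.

0.191

Poor units: £2,000, £9,000 (q = 2 of N = 5).
Shortfall ratios: (16000−2000)/16000 = 0.8750; (16000−9000)/16000 = 0.4375.
Squared: 0.7656; 0.1914.
Sum = 0.957031; P₂ = 0.957031 / 5 = 0.191.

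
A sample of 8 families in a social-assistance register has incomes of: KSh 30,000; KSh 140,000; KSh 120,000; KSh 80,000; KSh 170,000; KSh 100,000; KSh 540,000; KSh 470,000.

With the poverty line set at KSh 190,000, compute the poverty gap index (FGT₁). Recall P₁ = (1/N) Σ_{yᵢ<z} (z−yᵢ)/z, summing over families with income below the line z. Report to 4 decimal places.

Below the line: KSh 30,000, KSh 80,000, KSh 100,000, KSh 120,000, KSh 140,000, KSh 170,000 (q = 6 of N = 8).
Gap ratios (z−y)/z: (190000−30000)/190000 = 0.8421; (190000−80000)/190000 = 0.5789; (190000−100000)/190000 = 0.4737; (190000−120000)/190000 = 0.3684; (190000−140000)/190000 = 0.2632; (190000−170000)/190000 = 0.1053.
Sum of shortfalls = 2.631579; P₁ averages over all N: 2.631579 / 8 = 0.3289.

0.3289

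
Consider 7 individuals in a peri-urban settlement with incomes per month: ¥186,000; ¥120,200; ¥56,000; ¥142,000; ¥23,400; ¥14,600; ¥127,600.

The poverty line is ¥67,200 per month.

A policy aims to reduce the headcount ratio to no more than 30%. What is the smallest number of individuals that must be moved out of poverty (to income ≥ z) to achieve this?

1

3 of the 7 individuals are poor, so H = 3/7 = 0.429.
A headcount ratio of at most 30% allows at most ⌊0.30 × 7⌋ = 2 poor individuals.
So at least 3 − 2 = 1 must be lifted.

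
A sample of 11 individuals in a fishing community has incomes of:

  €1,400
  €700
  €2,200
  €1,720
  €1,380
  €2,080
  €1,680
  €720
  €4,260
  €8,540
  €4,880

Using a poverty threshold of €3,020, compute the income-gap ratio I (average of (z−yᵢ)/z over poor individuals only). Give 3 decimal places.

Below the line: €700, €720, €1,380, €1,400, €1,680, €1,720, €2,080, €2,200 (q = 8 of N = 11).
Shortfall ratios (z−y)/z: 0.7682, 0.7616, 0.5430, 0.5364, 0.4437, 0.4305, 0.3113, 0.2715; sum = 4.066225.
The income-gap ratio divides by q (the poor only): 4.066225 / 8 = 0.508.

0.508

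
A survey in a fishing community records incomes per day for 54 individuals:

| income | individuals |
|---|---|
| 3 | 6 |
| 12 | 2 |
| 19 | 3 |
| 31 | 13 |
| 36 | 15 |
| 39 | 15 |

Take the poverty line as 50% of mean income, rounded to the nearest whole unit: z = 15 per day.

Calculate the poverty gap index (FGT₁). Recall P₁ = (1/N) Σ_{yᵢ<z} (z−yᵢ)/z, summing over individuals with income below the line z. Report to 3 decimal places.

0.096

Incomes under z: 6×3, 2×12 (q = 8 of N = 54).
Gap ratios (z−y)/z: (15−3)/15 = 0.8000 (×6); (15−12)/15 = 0.2000 (×2).
Sum of shortfalls = 5.200000; P₁ averages over all N: 5.200000 / 54 = 0.096.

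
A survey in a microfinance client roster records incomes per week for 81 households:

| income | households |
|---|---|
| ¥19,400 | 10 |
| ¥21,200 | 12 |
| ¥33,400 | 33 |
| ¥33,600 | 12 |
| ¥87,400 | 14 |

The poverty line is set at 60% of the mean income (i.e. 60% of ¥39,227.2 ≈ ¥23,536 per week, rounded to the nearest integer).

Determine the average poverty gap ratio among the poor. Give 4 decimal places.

0.1340

Below the line: 10×¥19,400, 12×¥21,200 (q = 22 of N = 81).
Relative gaps: 0.1757 (×10), 0.0993 (×12); sum = 2.948334.
I averages over the q = 22 poor units only: 2.948334 / 22 = 0.1340.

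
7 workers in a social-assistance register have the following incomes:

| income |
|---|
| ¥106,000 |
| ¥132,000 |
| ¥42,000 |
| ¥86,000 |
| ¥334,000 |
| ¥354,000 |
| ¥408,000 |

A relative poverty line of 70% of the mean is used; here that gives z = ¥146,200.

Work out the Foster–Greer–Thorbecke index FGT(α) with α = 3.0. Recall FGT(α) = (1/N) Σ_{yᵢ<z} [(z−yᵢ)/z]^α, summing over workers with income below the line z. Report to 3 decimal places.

Below the line: ¥42,000, ¥86,000, ¥106,000, ¥132,000 (q = 4 of N = 7).
Relative gaps: (146200−42000)/146200 = 0.7127; (146200−86000)/146200 = 0.4118; (146200−106000)/146200 = 0.2750; (146200−132000)/146200 = 0.0971.
Raised to α = 3.0: 0.36204; 0.06981; 0.02079; 0.00092.
Sum = 0.453564; FGT(3.0) = 0.453564 / 7 = 0.065.

0.065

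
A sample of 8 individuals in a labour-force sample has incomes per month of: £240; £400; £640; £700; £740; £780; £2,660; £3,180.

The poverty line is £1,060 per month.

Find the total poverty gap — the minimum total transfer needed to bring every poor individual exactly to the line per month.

£2,860

Incomes under z: £240, £400, £640, £700, £740, £780 (q = 6 of N = 8).
Individual gaps: 1060−240 = 820; 1060−400 = 660; 1060−640 = 420; 1060−700 = 360; 1060−740 = 320; 1060−780 = 280.
Aggregate gap = £2,860.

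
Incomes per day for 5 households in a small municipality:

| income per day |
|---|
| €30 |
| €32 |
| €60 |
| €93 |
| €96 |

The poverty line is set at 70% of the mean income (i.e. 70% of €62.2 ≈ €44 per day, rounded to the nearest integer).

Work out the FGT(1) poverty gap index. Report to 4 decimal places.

Poor units: €30, €32 (q = 2 of N = 5).
Shortfall ratios: (44−30)/44 = 0.3182; (44−32)/44 = 0.2727.
Σ = 0.590909. Dividing by the full population N = 5 gives P₁ = 0.1182.

0.1182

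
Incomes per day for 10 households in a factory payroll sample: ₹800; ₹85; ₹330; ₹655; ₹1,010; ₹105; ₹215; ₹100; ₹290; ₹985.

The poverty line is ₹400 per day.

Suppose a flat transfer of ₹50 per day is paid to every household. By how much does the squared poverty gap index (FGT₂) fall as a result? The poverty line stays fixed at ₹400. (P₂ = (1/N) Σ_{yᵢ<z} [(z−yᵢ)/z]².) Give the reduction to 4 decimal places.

0.0703

Before: below the line — ₹85, ₹100, ₹105, ₹215, ₹290, ₹330; squared poverty gap index (FGT₂) = 0.204672.
After the ₹50 transfer: below the line — ₹135, ₹150, ₹155, ₹265, ₹340, ₹380; squared poverty gap index (FGT₂) = 0.134359.
Reduction = 0.204672 − 0.134359 = 0.0703.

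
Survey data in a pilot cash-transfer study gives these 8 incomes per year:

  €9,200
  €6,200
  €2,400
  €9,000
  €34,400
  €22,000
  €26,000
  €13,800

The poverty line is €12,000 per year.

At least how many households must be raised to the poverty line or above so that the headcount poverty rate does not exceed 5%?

4

Currently q = 4 of N = 8 are below the line (H = 0.500).
A headcount ratio of at most 5% allows at most ⌊0.05 × 8⌋ = 0 poor households.
So at least 4 − 0 = 4 must be lifted.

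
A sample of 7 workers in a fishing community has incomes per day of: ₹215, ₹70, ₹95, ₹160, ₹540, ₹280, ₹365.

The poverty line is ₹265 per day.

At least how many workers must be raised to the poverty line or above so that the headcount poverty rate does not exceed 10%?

4 of the 7 workers are poor, so H = 4/7 = 0.571.
A headcount ratio of at most 10% allows at most ⌊0.10 × 7⌋ = 0 poor workers.
So at least 4 − 0 = 4 must be lifted.

4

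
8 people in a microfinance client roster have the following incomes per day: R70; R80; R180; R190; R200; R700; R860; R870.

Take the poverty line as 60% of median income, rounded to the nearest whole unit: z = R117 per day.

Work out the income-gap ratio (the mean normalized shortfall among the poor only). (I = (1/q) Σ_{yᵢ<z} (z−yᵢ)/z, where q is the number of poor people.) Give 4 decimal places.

Incomes under z: R70, R80 (q = 2 of N = 8).
Shortfall ratios (z−y)/z: 0.4017, 0.3162; sum = 0.717949.
The income-gap ratio divides by q (the poor only): 0.717949 / 2 = 0.3590.

0.3590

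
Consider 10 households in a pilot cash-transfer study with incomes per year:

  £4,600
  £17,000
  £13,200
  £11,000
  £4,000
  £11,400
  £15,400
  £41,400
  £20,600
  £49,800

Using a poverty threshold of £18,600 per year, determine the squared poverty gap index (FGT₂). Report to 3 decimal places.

Below z: £4,000, £4,600, £11,000, £11,400, £13,200, £15,400, £17,000 (q = 7 of N = 10).
Gap ratios (z−y)/z: (18600−4000)/18600 = 0.7849; (18600−4600)/18600 = 0.7527; (18600−11000)/18600 = 0.4086; (18600−11400)/18600 = 0.3871; (18600−13200)/18600 = 0.2903; (18600−15400)/18600 = 0.1720; (18600−17000)/18600 = 0.0860.
Squared: 0.6161; 0.5665; 0.1670; 0.1498; 0.0843; 0.0296; 0.0074.
Sum = 1.620765; P₂ = 1.620765 / 10 = 0.162.

0.162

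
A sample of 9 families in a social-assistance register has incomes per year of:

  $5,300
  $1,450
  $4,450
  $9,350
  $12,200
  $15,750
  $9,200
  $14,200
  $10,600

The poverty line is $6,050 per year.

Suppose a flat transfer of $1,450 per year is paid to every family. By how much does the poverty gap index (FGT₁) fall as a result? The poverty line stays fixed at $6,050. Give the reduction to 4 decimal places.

0.0670

Before: below the line — $1,450, $4,450, $5,300; poverty gap index (FGT₁) = 0.127640.
After the $1,450 transfer: below the line — $2,900, $5,900; poverty gap index (FGT₁) = 0.060606.
Reduction = 0.127640 − 0.060606 = 0.0670.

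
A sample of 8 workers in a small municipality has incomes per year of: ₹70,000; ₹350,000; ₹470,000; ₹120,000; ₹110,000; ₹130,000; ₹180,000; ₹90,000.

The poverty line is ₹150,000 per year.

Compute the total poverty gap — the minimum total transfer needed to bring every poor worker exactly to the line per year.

₹230,000

Incomes under z: ₹70,000, ₹90,000, ₹110,000, ₹120,000, ₹130,000 (q = 5 of N = 8).
Individual gaps: 150000−70000 = 80000; 150000−90000 = 60000; 150000−110000 = 40000; 150000−120000 = 30000; 150000−130000 = 20000.
Aggregate gap = ₹230,000.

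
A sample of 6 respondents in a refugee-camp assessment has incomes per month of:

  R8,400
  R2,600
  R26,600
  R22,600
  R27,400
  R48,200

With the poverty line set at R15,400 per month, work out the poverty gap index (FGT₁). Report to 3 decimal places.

0.214

Below the line: R2,600, R8,400 (q = 2 of N = 6).
Shortfall ratios: (15400−2600)/15400 = 0.8312; (15400−8400)/15400 = 0.4545.
Sum of shortfalls = 1.285714; P₁ averages over all N: 1.285714 / 6 = 0.214.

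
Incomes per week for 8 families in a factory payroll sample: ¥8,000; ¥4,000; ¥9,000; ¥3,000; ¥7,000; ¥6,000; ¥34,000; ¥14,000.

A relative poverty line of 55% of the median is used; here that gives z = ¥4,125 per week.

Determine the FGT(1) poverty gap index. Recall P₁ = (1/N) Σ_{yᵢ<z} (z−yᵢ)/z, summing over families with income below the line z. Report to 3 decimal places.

0.038

Below the line: ¥3,000, ¥4,000 (q = 2 of N = 8).
Shortfall ratios: (4125−3000)/4125 = 0.2727; (4125−4000)/4125 = 0.0303.
Sum of shortfalls = 0.303030; P₁ averages over all N: 0.303030 / 8 = 0.038.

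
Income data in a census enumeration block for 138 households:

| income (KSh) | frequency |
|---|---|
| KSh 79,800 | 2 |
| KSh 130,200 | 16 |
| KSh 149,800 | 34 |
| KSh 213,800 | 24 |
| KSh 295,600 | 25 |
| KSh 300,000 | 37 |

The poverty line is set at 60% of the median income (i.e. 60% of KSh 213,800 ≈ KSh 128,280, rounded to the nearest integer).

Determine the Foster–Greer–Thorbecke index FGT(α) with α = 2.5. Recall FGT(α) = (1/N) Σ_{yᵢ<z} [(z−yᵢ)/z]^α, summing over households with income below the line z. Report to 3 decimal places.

0.001

Incomes under z: 2×KSh 79,800 (q = 2 of N = 138).
Shortfall ratios: (128280−79800)/128280 = 0.3779 (×2).
Raised to α = 2.5: 0.08780 (×2).
Sum = 0.175606; FGT(2.5) = 0.175606 / 138 = 0.001.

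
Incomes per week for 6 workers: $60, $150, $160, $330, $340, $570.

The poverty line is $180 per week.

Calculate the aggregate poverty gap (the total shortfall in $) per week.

Incomes under z: $60, $150, $160 (q = 3 of N = 6).
Individual gaps: 180−60 = 120; 180−150 = 30; 180−160 = 20.
Aggregate gap = $170.

$170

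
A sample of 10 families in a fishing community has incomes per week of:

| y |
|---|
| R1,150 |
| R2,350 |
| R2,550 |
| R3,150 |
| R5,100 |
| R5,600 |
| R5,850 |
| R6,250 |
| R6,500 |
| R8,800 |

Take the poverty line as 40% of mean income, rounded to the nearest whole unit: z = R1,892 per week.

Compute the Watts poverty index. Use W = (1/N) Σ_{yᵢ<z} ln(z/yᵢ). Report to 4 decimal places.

Incomes under z: R1,150 (q = 1 of N = 10).
ln(z/y) terms: ln(1892/1150) = 0.4979.
W = 0.497873 / 10 = 0.0498.

0.0498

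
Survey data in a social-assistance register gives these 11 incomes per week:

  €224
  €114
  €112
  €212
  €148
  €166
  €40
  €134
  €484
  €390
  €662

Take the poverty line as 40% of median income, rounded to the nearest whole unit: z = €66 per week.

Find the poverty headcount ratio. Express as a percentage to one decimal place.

9.1%

1 of the 11 respondents have income below €66.
H = 1/11 = 9.1%.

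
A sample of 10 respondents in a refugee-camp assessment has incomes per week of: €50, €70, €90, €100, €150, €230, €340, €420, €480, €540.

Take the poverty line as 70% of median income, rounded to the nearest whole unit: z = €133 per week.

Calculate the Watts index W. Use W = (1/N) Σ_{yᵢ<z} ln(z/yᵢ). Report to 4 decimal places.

0.2296

Below z: €50, €70, €90, €100 (q = 4 of N = 10).
ln(z/y) terms: ln(133/50) = 0.9783; ln(133/70) = 0.6419; ln(133/90) = 0.3905; ln(133/100) = 0.2852.
W = 2.295898 / 10 = 0.2296.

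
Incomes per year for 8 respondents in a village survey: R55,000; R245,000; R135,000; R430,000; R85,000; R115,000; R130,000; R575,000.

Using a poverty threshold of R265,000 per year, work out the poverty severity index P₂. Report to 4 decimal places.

0.2395

Poor units: R55,000, R85,000, R115,000, R130,000, R135,000, R245,000 (q = 6 of N = 8).
Gap ratios (z−y)/z: (265000−55000)/265000 = 0.7925; (265000−85000)/265000 = 0.6792; (265000−115000)/265000 = 0.5660; (265000−130000)/265000 = 0.5094; (265000−135000)/265000 = 0.4906; (265000−245000)/265000 = 0.0755.
Squared: 0.6280; 0.4614; 0.3204; 0.2595; 0.2407; 0.0057.
Sum = 1.915628; P₂ = 1.915628 / 8 = 0.2395.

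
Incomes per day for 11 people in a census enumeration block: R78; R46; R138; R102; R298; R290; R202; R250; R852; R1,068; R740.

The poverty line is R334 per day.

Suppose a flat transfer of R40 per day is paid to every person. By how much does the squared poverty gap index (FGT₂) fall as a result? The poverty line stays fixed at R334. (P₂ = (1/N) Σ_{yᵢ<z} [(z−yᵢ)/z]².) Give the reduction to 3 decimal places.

0.072

Before: below the line — R46, R78, R102, R138, R202, R250, R290, R298; squared poverty gap index (FGT₂) = 0.21875.
After the R40 transfer: below the line — R86, R118, R142, R178, R242, R290, R330; squared poverty gap index (FGT₂) = 0.14650.
Reduction = 0.21875 − 0.14650 = 0.072.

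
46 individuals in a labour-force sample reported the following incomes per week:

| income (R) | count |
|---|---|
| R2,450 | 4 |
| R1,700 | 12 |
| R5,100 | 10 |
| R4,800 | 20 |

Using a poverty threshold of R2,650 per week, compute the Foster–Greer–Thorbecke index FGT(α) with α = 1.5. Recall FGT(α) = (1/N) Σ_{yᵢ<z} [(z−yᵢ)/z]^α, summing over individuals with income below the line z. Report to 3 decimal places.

0.058

Poor units: 12×R1,700, 4×R2,450 (q = 16 of N = 46).
Normalized shortfalls: (2650−1700)/2650 = 0.3585 (×12); (2650−2450)/2650 = 0.0755 (×4).
Raised to α = 1.5: 0.21464 (×12); 0.02073 (×4).
Sum = 2.658650; FGT(1.5) = 2.658650 / 46 = 0.058.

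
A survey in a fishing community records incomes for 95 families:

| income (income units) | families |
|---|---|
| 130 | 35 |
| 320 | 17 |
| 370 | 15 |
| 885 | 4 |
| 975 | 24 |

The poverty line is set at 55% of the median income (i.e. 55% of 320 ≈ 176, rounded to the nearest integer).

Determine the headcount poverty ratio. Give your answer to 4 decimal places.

35 of the 95 families have income below 176.
H = 35/95 = 0.3684.

0.3684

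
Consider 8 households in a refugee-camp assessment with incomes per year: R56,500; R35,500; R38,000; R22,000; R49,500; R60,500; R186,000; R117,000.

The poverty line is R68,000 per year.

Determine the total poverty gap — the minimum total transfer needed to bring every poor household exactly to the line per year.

R146,000

Below z: R22,000, R35,500, R38,000, R49,500, R56,500, R60,500 (q = 6 of N = 8).
Individual gaps: 68000−22000 = 46000; 68000−35500 = 32500; 68000−38000 = 30000; 68000−49500 = 18500; 68000−56500 = 11500; 68000−60500 = 7500.
Aggregate gap = R146,000.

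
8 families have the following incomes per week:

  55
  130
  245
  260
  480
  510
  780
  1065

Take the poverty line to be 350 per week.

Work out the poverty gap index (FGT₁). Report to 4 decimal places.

Poor units: 55, 130, 245, 260 (q = 4 of N = 8).
Gap ratios (z−y)/z: (350−55)/350 = 0.8429; (350−130)/350 = 0.6286; (350−245)/350 = 0.3000; (350−260)/350 = 0.2571.
Σ = 2.028571. Dividing by the full population N = 8 gives P₁ = 0.2536.

0.2536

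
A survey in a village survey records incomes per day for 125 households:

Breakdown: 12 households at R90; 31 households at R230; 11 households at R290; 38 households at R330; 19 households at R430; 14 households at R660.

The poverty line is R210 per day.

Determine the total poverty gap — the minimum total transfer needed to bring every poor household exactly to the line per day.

R1,440

Below z: 12×R90 (q = 12 of N = 125).
Individual gaps: 12×(210−90) = 1440.
Aggregate gap = R1,440.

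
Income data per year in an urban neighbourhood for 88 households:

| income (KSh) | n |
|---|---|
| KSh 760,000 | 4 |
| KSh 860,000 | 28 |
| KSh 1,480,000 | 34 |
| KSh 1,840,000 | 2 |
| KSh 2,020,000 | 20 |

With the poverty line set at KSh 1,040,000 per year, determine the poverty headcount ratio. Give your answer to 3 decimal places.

32 of the 88 households have income below KSh 1,040,000.
H = 32/88 = 0.364.

0.364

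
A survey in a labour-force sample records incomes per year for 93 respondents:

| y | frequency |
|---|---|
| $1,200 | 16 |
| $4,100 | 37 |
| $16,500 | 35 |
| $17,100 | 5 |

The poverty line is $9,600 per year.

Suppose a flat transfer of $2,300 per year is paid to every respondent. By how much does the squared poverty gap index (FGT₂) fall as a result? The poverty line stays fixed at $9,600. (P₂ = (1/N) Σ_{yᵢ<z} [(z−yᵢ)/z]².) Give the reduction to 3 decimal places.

0.149

Before: below the line — 16×$1,200, 37×$4,100; squared poverty gap index (FGT₂) = 0.26231.
After the $2,300 transfer: below the line — 16×$3,500, 37×$6,400; squared poverty gap index (FGT₂) = 0.11367.
Reduction = 0.26231 − 0.11367 = 0.149.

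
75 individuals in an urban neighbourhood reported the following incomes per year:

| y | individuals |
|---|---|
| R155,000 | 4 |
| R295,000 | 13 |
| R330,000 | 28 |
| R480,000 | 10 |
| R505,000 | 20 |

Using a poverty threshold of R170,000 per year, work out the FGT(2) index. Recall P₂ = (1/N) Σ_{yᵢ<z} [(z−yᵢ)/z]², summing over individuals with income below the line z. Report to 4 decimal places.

0.0004

Below z: 4×R155,000 (q = 4 of N = 75).
Normalized shortfalls: (170000−155000)/170000 = 0.0882 (×4).
Squared: 0.0078 (×4).
Sum = 0.031142; P₂ = 0.031142 / 75 = 0.0004.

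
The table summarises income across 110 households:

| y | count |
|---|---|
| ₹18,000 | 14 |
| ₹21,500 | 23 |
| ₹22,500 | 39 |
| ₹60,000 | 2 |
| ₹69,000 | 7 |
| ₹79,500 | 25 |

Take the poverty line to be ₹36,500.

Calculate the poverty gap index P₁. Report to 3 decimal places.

Incomes under z: 14×₹18,000, 23×₹21,500, 39×₹22,500 (q = 76 of N = 110).
Relative gaps: (36500−18000)/36500 = 0.5068 (×14); (36500−21500)/36500 = 0.4110 (×23); (36500−22500)/36500 = 0.3836 (×39).
Σ = 31.506849. Dividing by the full population N = 110 gives P₁ = 0.286.

0.286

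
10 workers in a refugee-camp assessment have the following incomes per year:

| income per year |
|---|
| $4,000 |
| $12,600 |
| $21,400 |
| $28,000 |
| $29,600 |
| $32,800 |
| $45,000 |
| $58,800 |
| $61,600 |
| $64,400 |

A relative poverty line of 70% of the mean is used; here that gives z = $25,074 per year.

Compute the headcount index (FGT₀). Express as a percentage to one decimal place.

30.0%

3 of the 10 workers have income below $25,074.
H = 3/10 = 30.0%.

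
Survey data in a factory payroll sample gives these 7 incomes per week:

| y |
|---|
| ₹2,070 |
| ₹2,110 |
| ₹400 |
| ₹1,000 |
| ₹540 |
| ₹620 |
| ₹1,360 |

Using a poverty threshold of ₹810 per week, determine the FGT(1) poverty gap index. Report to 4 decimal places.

Incomes under z: ₹400, ₹540, ₹620 (q = 3 of N = 7).
Normalized shortfalls: (810−400)/810 = 0.5062; (810−540)/810 = 0.3333; (810−620)/810 = 0.2346.
Sum of shortfalls = 1.074074; P₁ averages over all N: 1.074074 / 7 = 0.1534.

0.1534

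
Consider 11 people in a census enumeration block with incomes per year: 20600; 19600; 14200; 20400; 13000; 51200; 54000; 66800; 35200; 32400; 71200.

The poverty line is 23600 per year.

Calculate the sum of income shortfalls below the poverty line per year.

Below z: 13000, 14200, 19600, 20400, 20600 (q = 5 of N = 11).
Individual gaps: 23600−13000 = 10600; 23600−14200 = 9400; 23600−19600 = 4000; 23600−20400 = 3200; 23600−20600 = 3000.
Aggregate gap = 30200.

30200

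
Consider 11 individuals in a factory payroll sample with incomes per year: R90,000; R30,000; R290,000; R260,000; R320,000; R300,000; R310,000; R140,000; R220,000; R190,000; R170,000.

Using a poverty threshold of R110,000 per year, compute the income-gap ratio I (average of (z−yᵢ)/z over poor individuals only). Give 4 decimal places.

Below the line: R30,000, R90,000 (q = 2 of N = 11).
Shortfall ratios (z−y)/z: 0.7273, 0.1818; sum = 0.909091.
The income-gap ratio divides by q (the poor only): 0.909091 / 2 = 0.4545.

0.4545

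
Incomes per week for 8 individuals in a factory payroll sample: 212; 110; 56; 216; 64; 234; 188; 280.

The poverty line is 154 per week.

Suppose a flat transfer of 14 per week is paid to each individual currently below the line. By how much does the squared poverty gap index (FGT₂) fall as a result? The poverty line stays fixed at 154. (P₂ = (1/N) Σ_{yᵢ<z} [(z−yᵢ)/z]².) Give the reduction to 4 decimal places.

0.0311

Before: below the line — 56, 64, 110; squared poverty gap index (FGT₂) = 0.103517.
After the 14 transfer: below the line — 70, 78, 124; squared poverty gap index (FGT₂) = 0.072377.
Reduction = 0.103517 − 0.072377 = 0.0311.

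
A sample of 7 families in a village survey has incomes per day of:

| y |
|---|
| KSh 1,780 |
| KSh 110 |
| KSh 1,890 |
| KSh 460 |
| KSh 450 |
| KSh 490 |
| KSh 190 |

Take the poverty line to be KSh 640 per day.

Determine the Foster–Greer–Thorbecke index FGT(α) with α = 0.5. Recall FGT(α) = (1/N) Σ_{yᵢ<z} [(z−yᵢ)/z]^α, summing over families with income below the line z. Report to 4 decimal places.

Below z: KSh 110, KSh 190, KSh 450, KSh 460, KSh 490 (q = 5 of N = 7).
Gap ratios (z−y)/z: (640−110)/640 = 0.8281; (640−190)/640 = 0.7031; (640−450)/640 = 0.2969; (640−460)/640 = 0.2812; (640−490)/640 = 0.2344.
Raised to α = 0.5: 0.91001; 0.83853; 0.54486; 0.53033; 0.48412.
Sum = 3.307855; FGT(0.5) = 3.307855 / 7 = 0.4726.

0.4726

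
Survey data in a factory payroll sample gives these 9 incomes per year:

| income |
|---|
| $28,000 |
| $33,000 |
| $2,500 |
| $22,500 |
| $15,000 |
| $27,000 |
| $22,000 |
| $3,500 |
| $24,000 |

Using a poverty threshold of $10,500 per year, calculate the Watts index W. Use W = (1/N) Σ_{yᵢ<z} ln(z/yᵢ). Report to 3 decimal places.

0.282

Poor units: $2,500, $3,500 (q = 2 of N = 9).
ln(z/y) terms: ln(10500/2500) = 1.4351; ln(10500/3500) = 1.0986.
W = 2.533697 / 9 = 0.282.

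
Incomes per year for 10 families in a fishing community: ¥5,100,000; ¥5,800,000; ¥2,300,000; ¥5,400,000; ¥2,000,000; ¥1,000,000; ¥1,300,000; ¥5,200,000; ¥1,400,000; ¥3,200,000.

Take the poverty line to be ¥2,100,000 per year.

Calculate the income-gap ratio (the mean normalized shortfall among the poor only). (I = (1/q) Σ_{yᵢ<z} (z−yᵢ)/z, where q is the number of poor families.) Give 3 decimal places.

Incomes under z: ¥1,000,000, ¥1,300,000, ¥1,400,000, ¥2,000,000 (q = 4 of N = 10).
Shortfall ratios (z−y)/z: 0.5238, 0.3810, 0.3333, 0.0476; sum = 1.285714.
I averages over the q = 4 poor units only: 1.285714 / 4 = 0.321.

0.321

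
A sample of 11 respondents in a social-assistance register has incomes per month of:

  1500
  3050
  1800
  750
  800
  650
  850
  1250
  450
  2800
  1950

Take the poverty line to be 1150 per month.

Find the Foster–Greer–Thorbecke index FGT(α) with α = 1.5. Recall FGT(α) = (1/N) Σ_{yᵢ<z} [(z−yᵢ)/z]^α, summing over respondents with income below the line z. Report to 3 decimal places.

0.115

Poor units: 450, 650, 750, 800, 850 (q = 5 of N = 11).
Gap ratios (z−y)/z: (1150−450)/1150 = 0.6087; (1150−650)/1150 = 0.4348; (1150−750)/1150 = 0.3478; (1150−800)/1150 = 0.3043; (1150−850)/1150 = 0.2609.
Raised to α = 1.5: 0.47490; 0.28669; 0.20514; 0.16790; 0.13324.
Sum = 1.267864; FGT(1.5) = 1.267864 / 11 = 0.115.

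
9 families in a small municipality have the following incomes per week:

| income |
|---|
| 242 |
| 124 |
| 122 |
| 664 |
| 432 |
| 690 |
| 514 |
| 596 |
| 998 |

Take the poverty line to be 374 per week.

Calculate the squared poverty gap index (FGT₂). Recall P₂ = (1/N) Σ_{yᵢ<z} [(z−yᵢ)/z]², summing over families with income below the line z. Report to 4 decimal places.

Below the line: 122, 124, 242 (q = 3 of N = 9).
Relative gaps: (374−122)/374 = 0.6738; (374−124)/374 = 0.6684; (374−242)/374 = 0.3529.
Squared: 0.4540; 0.4468; 0.1246.
Sum = 1.025394; P₂ = 1.025394 / 9 = 0.1139.

0.1139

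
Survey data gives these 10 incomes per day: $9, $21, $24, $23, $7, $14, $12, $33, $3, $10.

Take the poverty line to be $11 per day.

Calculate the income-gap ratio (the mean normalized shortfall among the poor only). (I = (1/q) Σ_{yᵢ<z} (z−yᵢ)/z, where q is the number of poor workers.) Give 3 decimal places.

Below the line: $3, $7, $9, $10 (q = 4 of N = 10).
Relative gaps: 0.7273, 0.3636, 0.1818, 0.0909; sum = 1.363636.
I averages over the q = 4 poor units only: 1.363636 / 4 = 0.341.

0.341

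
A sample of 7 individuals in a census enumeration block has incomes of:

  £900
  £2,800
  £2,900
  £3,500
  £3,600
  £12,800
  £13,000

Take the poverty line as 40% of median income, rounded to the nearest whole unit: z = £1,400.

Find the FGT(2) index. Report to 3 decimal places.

Incomes under z: £900 (q = 1 of N = 7).
Shortfall ratios: (1400−900)/1400 = 0.3571.
Squared: 0.1276.
Sum = 0.127551; P₂ = 0.127551 / 7 = 0.018.

0.018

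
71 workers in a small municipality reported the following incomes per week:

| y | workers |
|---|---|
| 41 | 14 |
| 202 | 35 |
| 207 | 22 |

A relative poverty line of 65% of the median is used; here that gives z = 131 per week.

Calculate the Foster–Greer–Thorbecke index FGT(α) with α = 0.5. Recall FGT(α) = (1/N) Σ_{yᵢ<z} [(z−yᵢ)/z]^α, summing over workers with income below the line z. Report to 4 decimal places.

Below z: 14×41 (q = 14 of N = 71).
Normalized shortfalls: (131−41)/131 = 0.6870 (×14).
Raised to α = 0.5: 0.82887 (×14).
Sum = 11.604158; FGT(0.5) = 11.604158 / 71 = 0.1634.

0.1634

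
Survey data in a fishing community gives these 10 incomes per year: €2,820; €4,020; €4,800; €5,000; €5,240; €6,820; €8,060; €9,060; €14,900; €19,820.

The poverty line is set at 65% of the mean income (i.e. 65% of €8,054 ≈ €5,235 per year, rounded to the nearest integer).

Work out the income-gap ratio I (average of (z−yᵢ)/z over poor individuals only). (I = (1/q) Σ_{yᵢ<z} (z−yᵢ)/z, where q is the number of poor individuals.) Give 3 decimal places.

0.205

Incomes under z: €2,820, €4,020, €4,800, €5,000 (q = 4 of N = 10).
Relative gaps: 0.4613, 0.2321, 0.0831, 0.0449; sum = 0.821394.
I averages over the q = 4 poor units only: 0.821394 / 4 = 0.205.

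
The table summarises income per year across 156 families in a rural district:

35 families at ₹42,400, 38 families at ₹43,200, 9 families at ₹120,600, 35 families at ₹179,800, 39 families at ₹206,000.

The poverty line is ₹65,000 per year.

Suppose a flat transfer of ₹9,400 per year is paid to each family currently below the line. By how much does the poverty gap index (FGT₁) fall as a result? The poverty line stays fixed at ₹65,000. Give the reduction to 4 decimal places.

0.0677

Before: below the line — 35×₹42,400, 38×₹43,200; poverty gap index (FGT₁) = 0.159704.
After the ₹9,400 transfer: below the line — 35×₹51,800, 38×₹52,600; poverty gap index (FGT₁) = 0.092032.
Reduction = 0.159704 − 0.092032 = 0.0677.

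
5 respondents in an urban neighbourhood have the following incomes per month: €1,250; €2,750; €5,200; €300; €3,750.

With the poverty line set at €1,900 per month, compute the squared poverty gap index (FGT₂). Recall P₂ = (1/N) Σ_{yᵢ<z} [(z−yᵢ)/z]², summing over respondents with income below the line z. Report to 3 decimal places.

Incomes under z: €300, €1,250 (q = 2 of N = 5).
Relative gaps: (1900−300)/1900 = 0.8421; (1900−1250)/1900 = 0.3421.
Squared: 0.7091; 0.1170.
Sum = 0.826177; P₂ = 0.826177 / 5 = 0.165.

0.165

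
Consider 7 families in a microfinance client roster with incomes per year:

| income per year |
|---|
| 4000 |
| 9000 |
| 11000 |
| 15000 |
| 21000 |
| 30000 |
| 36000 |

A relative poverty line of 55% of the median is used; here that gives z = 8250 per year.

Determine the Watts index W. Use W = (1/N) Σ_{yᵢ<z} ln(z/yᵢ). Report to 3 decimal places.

Below z: 4000 (q = 1 of N = 7).
Log shortfalls: ln(8250/4000) = 0.7239.
W = 0.723919 / 7 = 0.103.

0.103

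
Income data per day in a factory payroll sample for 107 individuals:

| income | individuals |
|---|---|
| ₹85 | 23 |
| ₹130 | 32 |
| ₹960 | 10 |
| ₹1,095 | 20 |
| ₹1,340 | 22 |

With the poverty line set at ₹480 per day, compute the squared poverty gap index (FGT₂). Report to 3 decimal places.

Incomes under z: 23×₹85, 32×₹130 (q = 55 of N = 107).
Relative gaps: (480−85)/480 = 0.8229 (×23); (480−130)/480 = 0.7292 (×32).
Squared: 0.6772 (×23); 0.5317 (×32).
Sum = 32.589301; P₂ = 32.589301 / 107 = 0.305.

0.305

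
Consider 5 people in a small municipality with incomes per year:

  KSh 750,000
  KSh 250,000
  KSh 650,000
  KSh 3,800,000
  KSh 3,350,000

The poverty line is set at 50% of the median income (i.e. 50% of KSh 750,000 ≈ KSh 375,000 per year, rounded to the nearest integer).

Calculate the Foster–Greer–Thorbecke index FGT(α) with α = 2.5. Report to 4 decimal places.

0.0128

Poor units: KSh 250,000 (q = 1 of N = 5).
Gap ratios (z−y)/z: (375000−250000)/375000 = 0.3333.
Raised to α = 2.5: 0.06415.
Sum = 0.064150; FGT(2.5) = 0.064150 / 5 = 0.0128.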